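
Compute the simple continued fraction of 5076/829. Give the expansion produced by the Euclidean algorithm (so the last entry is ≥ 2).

5076 = 6*829 + 102
829 = 8*102 + 13
102 = 7*13 + 11
13 = 1*11 + 2
11 = 5*2 + 1
2 = 2*1 + 0  (stop)
So 5076/829 = [6; 8, 7, 1, 5, 2].

[6; 8, 7, 1, 5, 2]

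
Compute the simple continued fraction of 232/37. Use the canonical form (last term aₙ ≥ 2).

[6; 3, 1, 2, 3]

232 = 6*37 + 10
37 = 3*10 + 7
10 = 1*7 + 3
7 = 2*3 + 1
3 = 3*1 + 0  (stop)
So 232/37 = [6; 3, 1, 2, 3].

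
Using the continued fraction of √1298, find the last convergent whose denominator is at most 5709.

93420/2593

√1298 = [36; 36, 72, …] (period length 2).
Convergents:
  p_0/q_0 = 36/1
  p_1/q_1 = 1297/36
  p_2/q_2 = 93420/2593
  p_3/q_3 = 3364417/93384
q_2 = 2593 ≤ 5709 < 93384 = q_3, so the answer is 93420/2593.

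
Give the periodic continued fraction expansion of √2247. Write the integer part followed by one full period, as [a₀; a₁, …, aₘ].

[47; 2, 2, 15, 2, 2, 94]

a₀ = ⌊√2247⌋ = 47.
With m₀=0, d₀=1 and mₖ₊₁ = dₖaₖ − mₖ, dₖ₊₁ = (n − mₖ₊₁²)/dₖ, aₖ₊₁ = ⌊(a₀+mₖ₊₁)/dₖ₊₁⌋:
  k=1: m=47, d=38, a=2
  k=2: m=29, d=37, a=2
  k=3: m=45, d=6, a=15
  k=4: m=45, d=37, a=2
  k=5: m=29, d=38, a=2
  k=6: m=47, d=1, a=94
d=1 and a=2a₀=94 at k=6, so the next step gives (m, d) = (47, 38) again — its k=1 value — and the period has length 6.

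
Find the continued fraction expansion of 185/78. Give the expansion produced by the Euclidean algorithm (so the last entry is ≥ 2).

185 = 2*78 + 29
78 = 2*29 + 20
29 = 1*20 + 9
20 = 2*9 + 2
9 = 4*2 + 1
2 = 2*1 + 0  (stop)
So 185/78 = [2; 2, 1, 2, 4, 2].

[2; 2, 1, 2, 4, 2]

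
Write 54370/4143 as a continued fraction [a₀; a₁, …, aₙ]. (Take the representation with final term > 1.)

[13; 8, 9, 3, 2, 3, 2]

54370 = 13·4143 + 511
4143 = 8·511 + 55
511 = 9·55 + 16
55 = 3·16 + 7
16 = 2·7 + 2
7 = 3·2 + 1
2 = 2·1 + 0  (stop)
So 54370/4143 = [13; 8, 9, 3, 2, 3, 2].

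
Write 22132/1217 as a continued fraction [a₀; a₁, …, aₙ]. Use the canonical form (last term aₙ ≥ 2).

22132 = 18×1217 + 226
1217 = 5×226 + 87
226 = 2×87 + 52
87 = 1×52 + 35
52 = 1×35 + 17
35 = 2×17 + 1
17 = 17×1 + 0  (stop)
So 22132/1217 = [18; 5, 2, 1, 1, 2, 17].

[18; 5, 2, 1, 1, 2, 17]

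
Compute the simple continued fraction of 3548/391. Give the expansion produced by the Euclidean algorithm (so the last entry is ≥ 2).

3548 = 9*391 + 29
391 = 13*29 + 14
29 = 2*14 + 1
14 = 14*1 + 0  (stop)
So 3548/391 = [9; 13, 2, 14].

[9; 13, 2, 14]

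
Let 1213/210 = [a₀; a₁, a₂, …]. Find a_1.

1

1213 = 5·210 + 163   →  a_0 = 5
210 = 1·163 + 47   →  a_1 = 1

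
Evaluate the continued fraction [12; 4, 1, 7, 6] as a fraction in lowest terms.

2917/239

Fold from the inside: start with 6/1.
  7 + 1/6 = 43/6
  1 + 6/43 = 49/43
  4 + 43/49 = 239/49
  12 + 49/239 = 2917/239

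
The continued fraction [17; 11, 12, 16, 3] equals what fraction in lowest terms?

Fold from the inside: start with 3/1.
  16 + 1/3 = 49/3
  12 + 3/49 = 591/49
  11 + 49/591 = 6550/591
  17 + 591/6550 = 111941/6550

111941/6550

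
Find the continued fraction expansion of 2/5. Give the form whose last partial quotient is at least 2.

[0; 2, 2]

2 = 0*5 + 2
5 = 2*2 + 1
2 = 2*1 + 0  (stop)
So 2/5 = [0; 2, 2].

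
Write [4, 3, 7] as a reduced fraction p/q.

95/22

Fold from the inside: start with 7/1.
  3 + 1/7 = 22/7
  4 + 7/22 = 95/22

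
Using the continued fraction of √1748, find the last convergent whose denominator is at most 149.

√1748 = [41; 1, 4, 4, 4, 1, 82, …] (period length 6).
Convergents:
  p_0/q_0 = 41/1
  p_1/q_1 = 42/1
  p_2/q_2 = 209/5
  p_3/q_3 = 878/21
  p_4/q_4 = 3721/89
  p_5/q_5 = 4599/110
  p_6/q_6 = 380839/9109
q_5 = 110 ≤ 149 < 9109 = q_6, so the answer is 4599/110.

4599/110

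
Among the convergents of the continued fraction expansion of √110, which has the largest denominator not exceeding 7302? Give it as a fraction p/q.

36981/3526

√110 = [10; 2, 20, …] (period length 2).
Convergents:
  p_0/q_0 = 10/1
  p_1/q_1 = 21/2
  p_2/q_2 = 430/41
  p_3/q_3 = 881/84
  p_4/q_4 = 18050/1721
  p_5/q_5 = 36981/3526
  p_6/q_6 = 757670/72241
q_5 = 3526 ≤ 7302 < 72241 = q_6, so the answer is 36981/3526.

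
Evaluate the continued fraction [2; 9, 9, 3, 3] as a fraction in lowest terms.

Using pₖ = aₖpₖ₋₁ + pₖ₋₂ and qₖ = aₖqₖ₋₁ + qₖ₋₂:
  k=0: a=2, p=2, q=1
  k=1: a=9, p=19, q=9
  k=2: a=9, p=173, q=82
  k=3: a=3, p=538, q=255
  k=4: a=3, p=1787, q=847

1787/847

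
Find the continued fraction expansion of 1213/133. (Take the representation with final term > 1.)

[9; 8, 3, 5]

1213 = 9×133 + 16
133 = 8×16 + 5
16 = 3×5 + 1
5 = 5×1 + 0  (stop)
So 1213/133 = [9; 8, 3, 5].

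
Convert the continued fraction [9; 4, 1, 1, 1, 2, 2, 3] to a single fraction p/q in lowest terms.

Using pₖ = aₖpₖ₋₁ + pₖ₋₂ and qₖ = aₖqₖ₋₁ + qₖ₋₂:
  k=0: a=9, p=9, q=1
  k=1: a=4, p=37, q=4
  k=2: a=1, p=46, q=5
  k=3: a=1, p=83, q=9
  k=4: a=1, p=129, q=14
  k=5: a=2, p=341, q=37
  k=6: a=2, p=811, q=88
  k=7: a=3, p=2774, q=301

2774/301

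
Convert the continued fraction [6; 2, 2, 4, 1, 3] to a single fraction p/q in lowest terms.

Using pₖ = aₖpₖ₋₁ + pₖ₋₂ and qₖ = aₖqₖ₋₁ + qₖ₋₂:
  k=0: a=6, p=6, q=1
  k=1: a=2, p=13, q=2
  k=2: a=2, p=32, q=5
  k=3: a=4, p=141, q=22
  k=4: a=1, p=173, q=27
  k=5: a=3, p=660, q=103

660/103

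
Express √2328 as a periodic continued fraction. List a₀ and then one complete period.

[48; 4, 96]

a₀ = ⌊√2328⌋ = 48.
With m₀=0, d₀=1 and mₖ₊₁ = dₖaₖ − mₖ, dₖ₊₁ = (n − mₖ₊₁²)/dₖ, aₖ₊₁ = ⌊(a₀+mₖ₊₁)/dₖ₊₁⌋:
  k=1: m=48, d=24, a=4
  k=2: m=48, d=1, a=96
d=1 and a=2a₀=96 at k=2, so the next step gives (m, d) = (48, 24) again — its k=1 value — and the period has length 2.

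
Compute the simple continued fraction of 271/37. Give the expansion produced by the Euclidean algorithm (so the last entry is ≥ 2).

271 = 7·37 + 12
37 = 3·12 + 1
12 = 12·1 + 0  (stop)
So 271/37 = [7; 3, 12].

[7; 3, 12]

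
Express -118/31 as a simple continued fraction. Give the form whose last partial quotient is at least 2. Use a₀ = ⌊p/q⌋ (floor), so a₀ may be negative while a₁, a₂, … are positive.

-118 = -4·31 + 6
31 = 5·6 + 1
6 = 6·1 + 0  (stop)
So -118/31 = [-4; 5, 6].

[-4; 5, 6]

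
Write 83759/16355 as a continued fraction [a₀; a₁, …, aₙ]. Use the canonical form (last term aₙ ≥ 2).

83759 = 5×16355 + 1984
16355 = 8×1984 + 483
1984 = 4×483 + 52
483 = 9×52 + 15
52 = 3×15 + 7
15 = 2×7 + 1
7 = 7×1 + 0  (stop)
So 83759/16355 = [5; 8, 4, 9, 3, 2, 7].

[5; 8, 4, 9, 3, 2, 7]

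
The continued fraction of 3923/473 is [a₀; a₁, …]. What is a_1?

3923 = 8·473 + 139   →  a_0 = 8
473 = 3·139 + 56   →  a_1 = 3

3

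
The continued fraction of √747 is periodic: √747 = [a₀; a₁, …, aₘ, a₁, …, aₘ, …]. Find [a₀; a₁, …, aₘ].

a₀ = ⌊√747⌋ = 27.

[27; 3, 54]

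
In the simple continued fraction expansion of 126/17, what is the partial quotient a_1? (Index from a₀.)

126 = 7·17 + 7   →  a_0 = 7
17 = 2·7 + 3   →  a_1 = 2

2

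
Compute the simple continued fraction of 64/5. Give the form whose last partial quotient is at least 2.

64 = 12×5 + 4
5 = 1×4 + 1
4 = 4×1 + 0  (stop)
So 64/5 = [12; 1, 4].

[12; 1, 4]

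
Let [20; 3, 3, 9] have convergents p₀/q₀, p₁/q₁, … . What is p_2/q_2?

Using pₖ = aₖpₖ₋₁ + pₖ₋₂, qₖ = aₖqₖ₋₁ + qₖ₋₂ (with p₋₁=1, p₋₂=0, q₋₁=0, q₋₂=1):
  k=0: a=20, p=20, q=1
  k=1: a=3, p=61, q=3
  k=2: a=3, p=203, q=10

203/10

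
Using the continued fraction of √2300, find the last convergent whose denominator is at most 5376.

√2300 = [47; 1, 22, 1, 94, …] (period length 4).
Convergents:
  p_0/q_0 = 47/1
  p_1/q_1 = 48/1
  p_2/q_2 = 1103/23
  p_3/q_3 = 1151/24
  p_4/q_4 = 109297/2279
  p_5/q_5 = 110448/2303
  p_6/q_6 = 2539153/52945
q_5 = 2303 ≤ 5376 < 52945 = q_6, so the answer is 110448/2303.

110448/2303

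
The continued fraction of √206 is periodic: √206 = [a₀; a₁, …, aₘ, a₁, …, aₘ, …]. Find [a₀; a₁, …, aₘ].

a₀ = ⌊√206⌋ = 14.
With m₀=0, d₀=1 and mₖ₊₁ = dₖaₖ − mₖ, dₖ₊₁ = (n − mₖ₊₁²)/dₖ, aₖ₊₁ = ⌊(a₀+mₖ₊₁)/dₖ₊₁⌋:
  k=1: m=14, d=10, a=2
  k=2: m=6, d=17, a=1
  k=3: m=11, d=5, a=5
  k=4: m=14, d=2, a=14
  k=5: m=14, d=5, a=5
  k=6: m=11, d=17, a=1
  k=7: m=6, d=10, a=2
  k=8: m=14, d=1, a=28
d=1 and a=2a₀=28 at k=8, so the next step gives (m, d) = (14, 10) again — its k=1 value — and the period has length 8.

[14; 2, 1, 5, 14, 5, 1, 2, 28]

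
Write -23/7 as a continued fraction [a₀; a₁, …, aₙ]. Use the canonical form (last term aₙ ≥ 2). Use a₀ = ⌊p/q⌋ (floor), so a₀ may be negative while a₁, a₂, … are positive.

[-4; 1, 2, 2]

-23 = -4×7 + 5
7 = 1×5 + 2
5 = 2×2 + 1
2 = 2×1 + 0  (stop)
So -23/7 = [-4; 1, 2, 2].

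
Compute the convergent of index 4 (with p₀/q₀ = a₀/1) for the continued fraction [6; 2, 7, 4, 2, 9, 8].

Using pₖ = aₖpₖ₋₁ + pₖ₋₂, qₖ = aₖqₖ₋₁ + qₖ₋₂ (with p₋₁=1, p₋₂=0, q₋₁=0, q₋₂=1):
  k=0: a=6, p=6, q=1
  k=1: a=2, p=13, q=2
  k=2: a=7, p=97, q=15
  k=3: a=4, p=401, q=62
  k=4: a=2, p=899, q=139

899/139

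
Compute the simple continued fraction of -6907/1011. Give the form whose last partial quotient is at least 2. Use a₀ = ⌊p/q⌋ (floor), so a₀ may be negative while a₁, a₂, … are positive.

[-7; 5, 1, 17, 1, 8]

-6907 = -7*1011 + 170
1011 = 5*170 + 161
170 = 1*161 + 9
161 = 17*9 + 8
9 = 1*8 + 1
8 = 8*1 + 0  (stop)
So -6907/1011 = [-7; 5, 1, 17, 1, 8].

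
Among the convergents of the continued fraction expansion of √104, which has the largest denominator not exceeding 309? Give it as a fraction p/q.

√104 = [10; 5, 20, …] (period length 2).
Convergents:
  p_0/q_0 = 10/1
  p_1/q_1 = 51/5
  p_2/q_2 = 1030/101
  p_3/q_3 = 5201/510
q_2 = 101 ≤ 309 < 510 = q_3, so the answer is 1030/101.

1030/101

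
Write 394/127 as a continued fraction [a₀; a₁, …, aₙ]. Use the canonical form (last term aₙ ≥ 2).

394 = 3·127 + 13
127 = 9·13 + 10
13 = 1·10 + 3
10 = 3·3 + 1
3 = 3·1 + 0  (stop)
So 394/127 = [3; 9, 1, 3, 3].

[3; 9, 1, 3, 3]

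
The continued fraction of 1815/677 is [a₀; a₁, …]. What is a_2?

2

1815 = 2·677 + 461   →  a_0 = 2
677 = 1·461 + 216   →  a_1 = 1
461 = 2·216 + 29   →  a_2 = 2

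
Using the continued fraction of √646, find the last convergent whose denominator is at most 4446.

77495/3049

√646 = [25; 2, 2, 2, 50, …] (period length 4).
Convergents:
  p_0/q_0 = 25/1
  p_1/q_1 = 51/2
  p_2/q_2 = 127/5
  p_3/q_3 = 305/12
  p_4/q_4 = 15377/605
  p_5/q_5 = 31059/1222
  p_6/q_6 = 77495/3049
  p_7/q_7 = 186049/7320
q_6 = 3049 ≤ 4446 < 7320 = q_7, so the answer is 77495/3049.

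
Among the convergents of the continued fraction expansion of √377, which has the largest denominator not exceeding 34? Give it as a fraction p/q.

233/12

√377 = [19; 2, 2, 2, 38, …] (period length 4).
Convergents:
  p_0/q_0 = 19/1
  p_1/q_1 = 39/2
  p_2/q_2 = 97/5
  p_3/q_3 = 233/12
  p_4/q_4 = 8951/461
q_3 = 12 ≤ 34 < 461 = q_4, so the answer is 233/12.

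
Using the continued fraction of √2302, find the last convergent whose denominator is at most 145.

√2302 = [47; 1, 46, 1, 94, …] (period length 4).
Convergents:
  p_0/q_0 = 47/1
  p_1/q_1 = 48/1
  p_2/q_2 = 2255/47
  p_3/q_3 = 2303/48
  p_4/q_4 = 218737/4559
q_3 = 48 ≤ 145 < 4559 = q_4, so the answer is 2303/48.

2303/48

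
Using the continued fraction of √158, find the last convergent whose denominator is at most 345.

3331/265

√158 = [12; 1, 1, 3, 12, 3, 1, 1, 24, …] (period length 8).
Convergents:
  p_0/q_0 = 12/1
  p_1/q_1 = 13/1
  p_2/q_2 = 25/2
  p_3/q_3 = 88/7
  p_4/q_4 = 1081/86
  p_5/q_5 = 3331/265
  p_6/q_6 = 4412/351
q_5 = 265 ≤ 345 < 351 = q_6, so the answer is 3331/265.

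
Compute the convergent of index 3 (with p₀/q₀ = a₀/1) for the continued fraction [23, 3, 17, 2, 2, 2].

2496/107

Using pₖ = aₖpₖ₋₁ + pₖ₋₂, qₖ = aₖqₖ₋₁ + qₖ₋₂ (with p₋₁=1, p₋₂=0, q₋₁=0, q₋₂=1):
  k=0: a=23, p=23, q=1
  k=1: a=3, p=70, q=3
  k=2: a=17, p=1213, q=52
  k=3: a=2, p=2496, q=107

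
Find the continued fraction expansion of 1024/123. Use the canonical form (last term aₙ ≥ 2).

[8; 3, 13, 3]

1024 = 8·123 + 40
123 = 3·40 + 3
40 = 13·3 + 1
3 = 3·1 + 0  (stop)
So 1024/123 = [8; 3, 13, 3].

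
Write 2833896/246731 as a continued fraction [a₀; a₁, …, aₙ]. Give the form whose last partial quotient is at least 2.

2833896 = 11*246731 + 119855
246731 = 2*119855 + 7021
119855 = 17*7021 + 498
7021 = 14*498 + 49
498 = 10*49 + 8
49 = 6*8 + 1
8 = 8*1 + 0  (stop)
So 2833896/246731 = [11; 2, 17, 14, 10, 6, 8].

[11; 2, 17, 14, 10, 6, 8]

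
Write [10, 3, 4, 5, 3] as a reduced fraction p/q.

2237/217

Fold from the inside: start with 3/1.
  5 + 1/3 = 16/3
  4 + 3/16 = 67/16
  3 + 16/67 = 217/67
  10 + 67/217 = 2237/217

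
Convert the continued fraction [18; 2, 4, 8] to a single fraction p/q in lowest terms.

1365/74

Using pₖ = aₖpₖ₋₁ + pₖ₋₂ and qₖ = aₖqₖ₋₁ + qₖ₋₂:
  k=0: a=18, p=18, q=1
  k=1: a=2, p=37, q=2
  k=2: a=4, p=166, q=9
  k=3: a=8, p=1365, q=74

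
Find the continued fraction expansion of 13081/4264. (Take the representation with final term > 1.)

13081 = 3×4264 + 289
4264 = 14×289 + 218
289 = 1×218 + 71
218 = 3×71 + 5
71 = 14×5 + 1
5 = 5×1 + 0  (stop)
So 13081/4264 = [3; 14, 1, 3, 14, 5].

[3; 14, 1, 3, 14, 5]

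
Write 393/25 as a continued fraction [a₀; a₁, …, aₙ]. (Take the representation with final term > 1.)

[15; 1, 2, 1, 1, 3]

393 = 15·25 + 18
25 = 1·18 + 7
18 = 2·7 + 4
7 = 1·4 + 3
4 = 1·3 + 1
3 = 3·1 + 0  (stop)
So 393/25 = [15; 1, 2, 1, 1, 3].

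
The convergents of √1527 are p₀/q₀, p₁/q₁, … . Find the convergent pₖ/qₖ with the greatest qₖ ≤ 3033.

√1527 = [39; 13, 78, …] (period length 2).
Convergents:
  p_0/q_0 = 39/1
  p_1/q_1 = 508/13
  p_2/q_2 = 39663/1015
  p_3/q_3 = 516127/13208
q_2 = 1015 ≤ 3033 < 13208 = q_3, so the answer is 39663/1015.

39663/1015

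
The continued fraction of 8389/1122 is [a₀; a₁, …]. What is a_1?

2

8389 = 7·1122 + 535   →  a_0 = 7
1122 = 2·535 + 52   →  a_1 = 2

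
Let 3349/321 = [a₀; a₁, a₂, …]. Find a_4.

3349 = 10·321 + 139   →  a_0 = 10
321 = 2·139 + 43   →  a_1 = 2
139 = 3·43 + 10   →  a_2 = 3
43 = 4·10 + 3   →  a_3 = 4
10 = 3·3 + 1   →  a_4 = 3

3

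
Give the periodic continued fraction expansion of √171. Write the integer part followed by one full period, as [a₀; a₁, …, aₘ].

[13; 13, 26]

a₀ = ⌊√171⌋ = 13.
With m₀=0, d₀=1 and mₖ₊₁ = dₖaₖ − mₖ, dₖ₊₁ = (n − mₖ₊₁²)/dₖ, aₖ₊₁ = ⌊(a₀+mₖ₊₁)/dₖ₊₁⌋:
  k=1: m=13, d=2, a=13
  k=2: m=13, d=1, a=26
d=1 and a=2a₀=26 at k=2, so the next step gives (m, d) = (13, 2) again — its k=1 value — and the period has length 2.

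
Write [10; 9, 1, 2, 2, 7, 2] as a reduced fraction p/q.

Fold from the inside: start with 2/1.
  7 + 1/2 = 15/2
  2 + 2/15 = 32/15
  2 + 15/32 = 79/32
  1 + 32/79 = 111/79
  9 + 79/111 = 1078/111
  10 + 111/1078 = 10891/1078

10891/1078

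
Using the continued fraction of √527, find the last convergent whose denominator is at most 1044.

23737/1034

√527 = [22; 1, 21, 1, 44, …] (period length 4).
Convergents:
  p_0/q_0 = 22/1
  p_1/q_1 = 23/1
  p_2/q_2 = 505/22
  p_3/q_3 = 528/23
  p_4/q_4 = 23737/1034
  p_5/q_5 = 24265/1057
q_4 = 1034 ≤ 1044 < 1057 = q_5, so the answer is 23737/1034.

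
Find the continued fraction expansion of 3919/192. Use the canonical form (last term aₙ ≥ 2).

3919 = 20×192 + 79
192 = 2×79 + 34
79 = 2×34 + 11
34 = 3×11 + 1
11 = 11×1 + 0  (stop)
So 3919/192 = [20; 2, 2, 3, 11].

[20; 2, 2, 3, 11]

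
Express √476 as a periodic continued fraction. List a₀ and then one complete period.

a₀ = ⌊√476⌋ = 21.
With m₀=0, d₀=1 and mₖ₊₁ = dₖaₖ − mₖ, dₖ₊₁ = (n − mₖ₊₁²)/dₖ, aₖ₊₁ = ⌊(a₀+mₖ₊₁)/dₖ₊₁⌋:
  k=1: m=21, d=35, a=1
  k=2: m=14, d=8, a=4
  k=3: m=18, d=19, a=2
  k=4: m=20, d=4, a=10
  k=5: m=20, d=19, a=2
  k=6: m=18, d=8, a=4
  k=7: m=14, d=35, a=1
  k=8: m=21, d=1, a=42
d=1 and a=2a₀=42 at k=8, so the next step gives (m, d) = (21, 35) again — its k=1 value — and the period has length 8.

[21; 1, 4, 2, 10, 2, 4, 1, 42]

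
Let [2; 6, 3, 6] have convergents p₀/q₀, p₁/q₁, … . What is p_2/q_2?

Using pₖ = aₖpₖ₋₁ + pₖ₋₂, qₖ = aₖqₖ₋₁ + qₖ₋₂ (with p₋₁=1, p₋₂=0, q₋₁=0, q₋₂=1):
  k=0: a=2, p=2, q=1
  k=1: a=6, p=13, q=6
  k=2: a=3, p=41, q=19

41/19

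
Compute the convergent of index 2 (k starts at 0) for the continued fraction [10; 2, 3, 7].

73/7

Using pₖ = aₖpₖ₋₁ + pₖ₋₂, qₖ = aₖqₖ₋₁ + qₖ₋₂ (with p₋₁=1, p₋₂=0, q₋₁=0, q₋₂=1):
  k=0: a=10, p=10, q=1
  k=1: a=2, p=21, q=2
  k=2: a=3, p=73, q=7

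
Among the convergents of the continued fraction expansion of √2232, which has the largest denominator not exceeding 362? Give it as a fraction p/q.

√2232 = [47; 4, 10, 4, 94, …] (period length 4).
Convergents:
  p_0/q_0 = 47/1
  p_1/q_1 = 189/4
  p_2/q_2 = 1937/41
  p_3/q_3 = 7937/168
  p_4/q_4 = 748015/15833
q_3 = 168 ≤ 362 < 15833 = q_4, so the answer is 7937/168.

7937/168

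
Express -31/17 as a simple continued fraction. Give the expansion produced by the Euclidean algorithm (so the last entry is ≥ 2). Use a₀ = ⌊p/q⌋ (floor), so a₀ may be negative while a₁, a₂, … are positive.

[-2; 5, 1, 2]

-31 = -2×17 + 3
17 = 5×3 + 2
3 = 1×2 + 1
2 = 2×1 + 0  (stop)
So -31/17 = [-2; 5, 1, 2].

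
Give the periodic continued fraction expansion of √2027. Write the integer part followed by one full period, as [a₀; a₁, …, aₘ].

[45; 45, 90]

a₀ = ⌊√2027⌋ = 45.
With m₀=0, d₀=1 and mₖ₊₁ = dₖaₖ − mₖ, dₖ₊₁ = (n − mₖ₊₁²)/dₖ, aₖ₊₁ = ⌊(a₀+mₖ₊₁)/dₖ₊₁⌋:
  k=1: m=45, d=2, a=45
  k=2: m=45, d=1, a=90
d=1 and a=2a₀=90 at k=2, so the next step gives (m, d) = (45, 2) again — its k=1 value — and the period has length 2.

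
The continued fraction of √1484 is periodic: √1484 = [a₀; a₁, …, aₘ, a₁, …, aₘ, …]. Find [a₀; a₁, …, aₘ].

a₀ = ⌊√1484⌋ = 38.

[38; 1, 1, 10, 1, 1, 76]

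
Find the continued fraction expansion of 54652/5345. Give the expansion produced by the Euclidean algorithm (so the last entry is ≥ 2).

[10; 4, 2, 4, 5, 8, 3]

54652 = 10·5345 + 1202
5345 = 4·1202 + 537
1202 = 2·537 + 128
537 = 4·128 + 25
128 = 5·25 + 3
25 = 8·3 + 1
3 = 3·1 + 0  (stop)
So 54652/5345 = [10; 4, 2, 4, 5, 8, 3].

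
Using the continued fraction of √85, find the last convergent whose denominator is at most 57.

378/41

√85 = [9; 4, 1, 1, 4, 18, …] (period length 5).
Convergents:
  p_0/q_0 = 9/1
  p_1/q_1 = 37/4
  p_2/q_2 = 46/5
  p_3/q_3 = 83/9
  p_4/q_4 = 378/41
  p_5/q_5 = 6887/747
q_4 = 41 ≤ 57 < 747 = q_5, so the answer is 378/41.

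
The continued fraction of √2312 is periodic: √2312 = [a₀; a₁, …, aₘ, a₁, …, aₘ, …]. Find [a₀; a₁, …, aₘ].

a₀ = ⌊√2312⌋ = 48.
With m₀=0, d₀=1 and mₖ₊₁ = dₖaₖ − mₖ, dₖ₊₁ = (n − mₖ₊₁²)/dₖ, aₖ₊₁ = ⌊(a₀+mₖ₊₁)/dₖ₊₁⌋:
  k=1: m=48, d=8, a=12
  k=2: m=48, d=1, a=96
d=1 and a=2a₀=96 at k=2, so the next step gives (m, d) = (48, 8) again — its k=1 value — and the period has length 2.

[48; 12, 96]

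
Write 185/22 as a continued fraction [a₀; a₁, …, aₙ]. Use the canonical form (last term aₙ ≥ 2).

185 = 8·22 + 9
22 = 2·9 + 4
9 = 2·4 + 1
4 = 4·1 + 0  (stop)
So 185/22 = [8; 2, 2, 4].

[8; 2, 2, 4]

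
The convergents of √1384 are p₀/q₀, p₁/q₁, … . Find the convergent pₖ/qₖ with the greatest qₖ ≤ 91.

3311/89

√1384 = [37; 4, 1, 17, 1, 4, 74, …] (period length 6).
Convergents:
  p_0/q_0 = 37/1
  p_1/q_1 = 149/4
  p_2/q_2 = 186/5
  p_3/q_3 = 3311/89
  p_4/q_4 = 3497/94
q_3 = 89 ≤ 91 < 94 = q_4, so the answer is 3311/89.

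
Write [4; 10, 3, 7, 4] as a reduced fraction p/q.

3847/939

Fold from the inside: start with 4/1.
  7 + 1/4 = 29/4
  3 + 4/29 = 91/29
  10 + 29/91 = 939/91
  4 + 91/939 = 3847/939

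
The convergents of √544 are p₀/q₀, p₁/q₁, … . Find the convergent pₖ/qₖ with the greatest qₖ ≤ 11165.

√544 = [23; 3, 11, 3, 46, …] (period length 4).
Convergents:
  p_0/q_0 = 23/1
  p_1/q_1 = 70/3
  p_2/q_2 = 793/34
  p_3/q_3 = 2449/105
  p_4/q_4 = 113447/4864
  p_5/q_5 = 342790/14697
q_4 = 4864 ≤ 11165 < 14697 = q_5, so the answer is 113447/4864.

113447/4864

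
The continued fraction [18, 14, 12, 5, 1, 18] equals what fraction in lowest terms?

349909/19363

Using pₖ = aₖpₖ₋₁ + pₖ₋₂ and qₖ = aₖqₖ₋₁ + qₖ₋₂:
  k=0: a=18, p=18, q=1
  k=1: a=14, p=253, q=14
  k=2: a=12, p=3054, q=169
  k=3: a=5, p=15523, q=859
  k=4: a=1, p=18577, q=1028
  k=5: a=18, p=349909, q=19363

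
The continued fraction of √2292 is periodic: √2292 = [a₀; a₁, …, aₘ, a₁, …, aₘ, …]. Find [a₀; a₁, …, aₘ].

[47; 1, 6, 1, 94]

a₀ = ⌊√2292⌋ = 47.
With m₀=0, d₀=1 and mₖ₊₁ = dₖaₖ − mₖ, dₖ₊₁ = (n − mₖ₊₁²)/dₖ, aₖ₊₁ = ⌊(a₀+mₖ₊₁)/dₖ₊₁⌋:
  k=1: m=47, d=83, a=1
  k=2: m=36, d=12, a=6
  k=3: m=36, d=83, a=1
  k=4: m=47, d=1, a=94
d=1 and a=2a₀=94 at k=4, so the next step gives (m, d) = (47, 83) again — its k=1 value — and the period has length 4.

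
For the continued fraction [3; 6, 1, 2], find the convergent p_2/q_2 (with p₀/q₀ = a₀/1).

Using pₖ = aₖpₖ₋₁ + pₖ₋₂, qₖ = aₖqₖ₋₁ + qₖ₋₂ (with p₋₁=1, p₋₂=0, q₋₁=0, q₋₂=1):
  k=0: a=3, p=3, q=1
  k=1: a=6, p=19, q=6
  k=2: a=1, p=22, q=7

22/7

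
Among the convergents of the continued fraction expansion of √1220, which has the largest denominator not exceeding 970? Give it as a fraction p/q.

33706/965

√1220 = [34; 1, 12, 1, 68, …] (period length 4).
Convergents:
  p_0/q_0 = 34/1
  p_1/q_1 = 35/1
  p_2/q_2 = 454/13
  p_3/q_3 = 489/14
  p_4/q_4 = 33706/965
  p_5/q_5 = 34195/979
q_4 = 965 ≤ 970 < 979 = q_5, so the answer is 33706/965.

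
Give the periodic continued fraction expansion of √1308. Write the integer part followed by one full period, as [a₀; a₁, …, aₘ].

[36; 6, 72]

a₀ = ⌊√1308⌋ = 36.
With m₀=0, d₀=1 and mₖ₊₁ = dₖaₖ − mₖ, dₖ₊₁ = (n − mₖ₊₁²)/dₖ, aₖ₊₁ = ⌊(a₀+mₖ₊₁)/dₖ₊₁⌋:
  k=1: m=36, d=12, a=6
  k=2: m=36, d=1, a=72
d=1 and a=2a₀=72 at k=2, so the next step gives (m, d) = (36, 12) again — its k=1 value — and the period has length 2.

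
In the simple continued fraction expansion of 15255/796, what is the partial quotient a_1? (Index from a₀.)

6

15255 = 19·796 + 131   →  a_0 = 19
796 = 6·131 + 10   →  a_1 = 6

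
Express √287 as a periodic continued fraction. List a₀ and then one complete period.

[16; 1, 15, 1, 32]

a₀ = ⌊√287⌋ = 16.
With m₀=0, d₀=1 and mₖ₊₁ = dₖaₖ − mₖ, dₖ₊₁ = (n − mₖ₊₁²)/dₖ, aₖ₊₁ = ⌊(a₀+mₖ₊₁)/dₖ₊₁⌋:
  k=1: m=16, d=31, a=1
  k=2: m=15, d=2, a=15
  k=3: m=15, d=31, a=1
  k=4: m=16, d=1, a=32
d=1 and a=2a₀=32 at k=4, so the next step gives (m, d) = (16, 31) again — its k=1 value — and the period has length 4.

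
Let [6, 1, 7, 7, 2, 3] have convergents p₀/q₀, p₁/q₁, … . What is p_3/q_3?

392/57

Using pₖ = aₖpₖ₋₁ + pₖ₋₂, qₖ = aₖqₖ₋₁ + qₖ₋₂ (with p₋₁=1, p₋₂=0, q₋₁=0, q₋₂=1):
  k=0: a=6, p=6, q=1
  k=1: a=1, p=7, q=1
  k=2: a=7, p=55, q=8
  k=3: a=7, p=392, q=57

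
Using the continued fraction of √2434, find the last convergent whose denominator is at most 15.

√2434 = [49; 2, 1, 48, 1, 2, 98, …] (period length 6).
Convergents:
  p_0/q_0 = 49/1
  p_1/q_1 = 99/2
  p_2/q_2 = 148/3
  p_3/q_3 = 7203/146
q_2 = 3 ≤ 15 < 146 = q_3, so the answer is 148/3.

148/3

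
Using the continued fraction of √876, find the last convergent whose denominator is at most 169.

√876 = [29; 1, 1, 2, 14, 2, 1, 1, 58, …] (period length 8).
Convergents:
  p_0/q_0 = 29/1
  p_1/q_1 = 30/1
  p_2/q_2 = 59/2
  p_3/q_3 = 148/5
  p_4/q_4 = 2131/72
  p_5/q_5 = 4410/149
  p_6/q_6 = 6541/221
q_5 = 149 ≤ 169 < 221 = q_6, so the answer is 4410/149.

4410/149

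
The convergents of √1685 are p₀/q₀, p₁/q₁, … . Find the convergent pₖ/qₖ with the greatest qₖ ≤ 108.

√1685 = [41; 20, 1, 1, 20, 82, …] (period length 5).
Convergents:
  p_0/q_0 = 41/1
  p_1/q_1 = 821/20
  p_2/q_2 = 862/21
  p_3/q_3 = 1683/41
  p_4/q_4 = 34522/841
q_3 = 41 ≤ 108 < 841 = q_4, so the answer is 1683/41.

1683/41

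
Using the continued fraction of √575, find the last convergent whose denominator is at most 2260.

54073/2255

√575 = [23; 1, 46, …] (period length 2).
Convergents:
  p_0/q_0 = 23/1
  p_1/q_1 = 24/1
  p_2/q_2 = 1127/47
  p_3/q_3 = 1151/48
  p_4/q_4 = 54073/2255
  p_5/q_5 = 55224/2303
q_4 = 2255 ≤ 2260 < 2303 = q_5, so the answer is 54073/2255.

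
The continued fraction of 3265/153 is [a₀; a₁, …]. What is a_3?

16

3265 = 21·153 + 52   →  a_0 = 21
153 = 2·52 + 49   →  a_1 = 2
52 = 1·49 + 3   →  a_2 = 1
49 = 16·3 + 1   →  a_3 = 16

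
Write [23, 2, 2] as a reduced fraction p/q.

117/5

Using pₖ = aₖpₖ₋₁ + pₖ₋₂ and qₖ = aₖqₖ₋₁ + qₖ₋₂:
  k=0: a=23, p=23, q=1
  k=1: a=2, p=47, q=2
  k=2: a=2, p=117, q=5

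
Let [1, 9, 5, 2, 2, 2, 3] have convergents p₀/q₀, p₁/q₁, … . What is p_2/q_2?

51/46

Using pₖ = aₖpₖ₋₁ + pₖ₋₂, qₖ = aₖqₖ₋₁ + qₖ₋₂ (with p₋₁=1, p₋₂=0, q₋₁=0, q₋₂=1):
  k=0: a=1, p=1, q=1
  k=1: a=9, p=10, q=9
  k=2: a=5, p=51, q=46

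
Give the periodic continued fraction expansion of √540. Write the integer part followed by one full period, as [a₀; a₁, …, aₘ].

a₀ = ⌊√540⌋ = 23.

[23; 4, 4, 1, 10, 1, 4, 4, 46]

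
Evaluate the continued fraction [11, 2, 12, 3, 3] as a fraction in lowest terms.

Using pₖ = aₖpₖ₋₁ + pₖ₋₂ and qₖ = aₖqₖ₋₁ + qₖ₋₂:
  k=0: a=11, p=11, q=1
  k=1: a=2, p=23, q=2
  k=2: a=12, p=287, q=25
  k=3: a=3, p=884, q=77
  k=4: a=3, p=2939, q=256

2939/256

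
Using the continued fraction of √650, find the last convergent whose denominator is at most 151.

√650 = [25; 2, 50, …] (period length 2).
Convergents:
  p_0/q_0 = 25/1
  p_1/q_1 = 51/2
  p_2/q_2 = 2575/101
  p_3/q_3 = 5201/204
q_2 = 101 ≤ 151 < 204 = q_3, so the answer is 2575/101.

2575/101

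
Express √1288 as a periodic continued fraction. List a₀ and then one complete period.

[35; 1, 7, 1, 70]

a₀ = ⌊√1288⌋ = 35.
With m₀=0, d₀=1 and mₖ₊₁ = dₖaₖ − mₖ, dₖ₊₁ = (n − mₖ₊₁²)/dₖ, aₖ₊₁ = ⌊(a₀+mₖ₊₁)/dₖ₊₁⌋:
  k=1: m=35, d=63, a=1
  k=2: m=28, d=8, a=7
  k=3: m=28, d=63, a=1
  k=4: m=35, d=1, a=70
d=1 and a=2a₀=70 at k=4, so the next step gives (m, d) = (35, 63) again — its k=1 value — and the period has length 4.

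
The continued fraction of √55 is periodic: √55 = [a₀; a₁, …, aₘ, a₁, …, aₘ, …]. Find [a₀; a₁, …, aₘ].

[7; 2, 2, 2, 14]

a₀ = ⌊√55⌋ = 7.
With m₀=0, d₀=1 and mₖ₊₁ = dₖaₖ − mₖ, dₖ₊₁ = (n − mₖ₊₁²)/dₖ, aₖ₊₁ = ⌊(a₀+mₖ₊₁)/dₖ₊₁⌋:
  k=1: m=7, d=6, a=2
  k=2: m=5, d=5, a=2
  k=3: m=5, d=6, a=2
  k=4: m=7, d=1, a=14
d=1 and a=2a₀=14 at k=4, so the next step gives (m, d) = (7, 6) again — its k=1 value — and the period has length 4.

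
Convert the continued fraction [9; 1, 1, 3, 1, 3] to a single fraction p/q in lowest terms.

325/34

Using pₖ = aₖpₖ₋₁ + pₖ₋₂ and qₖ = aₖqₖ₋₁ + qₖ₋₂:
  k=0: a=9, p=9, q=1
  k=1: a=1, p=10, q=1
  k=2: a=1, p=19, q=2
  k=3: a=3, p=67, q=7
  k=4: a=1, p=86, q=9
  k=5: a=3, p=325, q=34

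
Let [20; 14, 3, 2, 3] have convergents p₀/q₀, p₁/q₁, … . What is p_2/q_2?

Using pₖ = aₖpₖ₋₁ + pₖ₋₂, qₖ = aₖqₖ₋₁ + qₖ₋₂ (with p₋₁=1, p₋₂=0, q₋₁=0, q₋₂=1):
  k=0: a=20, p=20, q=1
  k=1: a=14, p=281, q=14
  k=2: a=3, p=863, q=43

863/43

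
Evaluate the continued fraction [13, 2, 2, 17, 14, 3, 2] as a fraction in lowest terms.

117069/8735

Using pₖ = aₖpₖ₋₁ + pₖ₋₂ and qₖ = aₖqₖ₋₁ + qₖ₋₂:
  k=0: a=13, p=13, q=1
  k=1: a=2, p=27, q=2
  k=2: a=2, p=67, q=5
  k=3: a=17, p=1166, q=87
  k=4: a=14, p=16391, q=1223
  k=5: a=3, p=50339, q=3756
  k=6: a=2, p=117069, q=8735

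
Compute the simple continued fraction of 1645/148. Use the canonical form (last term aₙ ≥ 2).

1645 = 11×148 + 17
148 = 8×17 + 12
17 = 1×12 + 5
12 = 2×5 + 2
5 = 2×2 + 1
2 = 2×1 + 0  (stop)
So 1645/148 = [11; 8, 1, 2, 2, 2].

[11; 8, 1, 2, 2, 2]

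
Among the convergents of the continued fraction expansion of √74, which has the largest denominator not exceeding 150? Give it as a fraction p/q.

757/88

√74 = [8; 1, 1, 1, 1, 16, …] (period length 5).
Convergents:
  p_0/q_0 = 8/1
  p_1/q_1 = 9/1
  p_2/q_2 = 17/2
  p_3/q_3 = 26/3
  p_4/q_4 = 43/5
  p_5/q_5 = 714/83
  p_6/q_6 = 757/88
  p_7/q_7 = 1471/171
q_6 = 88 ≤ 150 < 171 = q_7, so the answer is 757/88.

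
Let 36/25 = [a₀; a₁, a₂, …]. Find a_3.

36 = 1·25 + 11   →  a_0 = 1
25 = 2·11 + 3   →  a_1 = 2
11 = 3·3 + 2   →  a_2 = 3
3 = 1·2 + 1   →  a_3 = 1

1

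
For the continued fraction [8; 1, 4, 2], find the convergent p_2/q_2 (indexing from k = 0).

44/5

Using pₖ = aₖpₖ₋₁ + pₖ₋₂, qₖ = aₖqₖ₋₁ + qₖ₋₂ (with p₋₁=1, p₋₂=0, q₋₁=0, q₋₂=1):
  k=0: a=8, p=8, q=1
  k=1: a=1, p=9, q=1
  k=2: a=4, p=44, q=5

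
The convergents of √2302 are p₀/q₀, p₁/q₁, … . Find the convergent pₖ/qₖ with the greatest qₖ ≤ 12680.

221040/4607

√2302 = [47; 1, 46, 1, 94, …] (period length 4).
Convergents:
  p_0/q_0 = 47/1
  p_1/q_1 = 48/1
  p_2/q_2 = 2255/47
  p_3/q_3 = 2303/48
  p_4/q_4 = 218737/4559
  p_5/q_5 = 221040/4607
  p_6/q_6 = 10386577/216481
q_5 = 4607 ≤ 12680 < 216481 = q_6, so the answer is 221040/4607.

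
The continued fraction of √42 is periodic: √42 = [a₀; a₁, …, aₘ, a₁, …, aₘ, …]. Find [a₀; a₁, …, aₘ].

a₀ = ⌊√42⌋ = 6.

[6; 2, 12]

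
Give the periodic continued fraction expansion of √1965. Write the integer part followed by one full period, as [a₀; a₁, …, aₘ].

[44; 3, 21, 1, 4, 1, 21, 3, 88]

a₀ = ⌊√1965⌋ = 44.
With m₀=0, d₀=1 and mₖ₊₁ = dₖaₖ − mₖ, dₖ₊₁ = (n − mₖ₊₁²)/dₖ, aₖ₊₁ = ⌊(a₀+mₖ₊₁)/dₖ₊₁⌋:
  k=1: m=44, d=29, a=3
  k=2: m=43, d=4, a=21
  k=3: m=41, d=71, a=1
  k=4: m=30, d=15, a=4
  k=5: m=30, d=71, a=1
  k=6: m=41, d=4, a=21
  k=7: m=43, d=29, a=3
  k=8: m=44, d=1, a=88
d=1 and a=2a₀=88 at k=8, so the next step gives (m, d) = (44, 29) again — its k=1 value — and the period has length 8.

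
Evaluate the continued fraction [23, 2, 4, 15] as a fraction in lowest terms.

Fold from the inside: start with 15/1.
  4 + 1/15 = 61/15
  2 + 15/61 = 137/61
  23 + 61/137 = 3212/137

3212/137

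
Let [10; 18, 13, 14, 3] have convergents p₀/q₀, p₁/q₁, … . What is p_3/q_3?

33263/3308

Using pₖ = aₖpₖ₋₁ + pₖ₋₂, qₖ = aₖqₖ₋₁ + qₖ₋₂ (with p₋₁=1, p₋₂=0, q₋₁=0, q₋₂=1):
  k=0: a=10, p=10, q=1
  k=1: a=18, p=181, q=18
  k=2: a=13, p=2363, q=235
  k=3: a=14, p=33263, q=3308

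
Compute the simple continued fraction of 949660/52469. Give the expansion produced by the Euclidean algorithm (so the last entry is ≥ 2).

949660 = 18·52469 + 5218
52469 = 10·5218 + 289
5218 = 18·289 + 16
289 = 18·16 + 1
16 = 16·1 + 0  (stop)
So 949660/52469 = [18; 10, 18, 18, 16].

[18; 10, 18, 18, 16]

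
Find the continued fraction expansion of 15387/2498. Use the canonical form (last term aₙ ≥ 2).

[6; 6, 3, 1, 5, 8, 2]

15387 = 6×2498 + 399
2498 = 6×399 + 104
399 = 3×104 + 87
104 = 1×87 + 17
87 = 5×17 + 2
17 = 8×2 + 1
2 = 2×1 + 0  (stop)
So 15387/2498 = [6; 6, 3, 1, 5, 8, 2].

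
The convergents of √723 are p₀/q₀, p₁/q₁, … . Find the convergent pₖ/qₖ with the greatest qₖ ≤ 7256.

117127/4356

√723 = [26; 1, 7, 1, 52, …] (period length 4).
Convergents:
  p_0/q_0 = 26/1
  p_1/q_1 = 27/1
  p_2/q_2 = 215/8
  p_3/q_3 = 242/9
  p_4/q_4 = 12799/476
  p_5/q_5 = 13041/485
  p_6/q_6 = 104086/3871
  p_7/q_7 = 117127/4356
  p_8/q_8 = 6194690/230383
q_7 = 4356 ≤ 7256 < 230383 = q_8, so the answer is 117127/4356.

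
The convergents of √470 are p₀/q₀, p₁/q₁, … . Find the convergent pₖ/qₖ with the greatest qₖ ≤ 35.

542/25

√470 = [21; 1, 2, 8, 2, 1, 42, …] (period length 6).
Convergents:
  p_0/q_0 = 21/1
  p_1/q_1 = 22/1
  p_2/q_2 = 65/3
  p_3/q_3 = 542/25
  p_4/q_4 = 1149/53
q_3 = 25 ≤ 35 < 53 = q_4, so the answer is 542/25.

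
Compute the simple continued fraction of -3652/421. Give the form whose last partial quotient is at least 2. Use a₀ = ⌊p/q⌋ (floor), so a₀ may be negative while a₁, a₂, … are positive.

[-9; 3, 13, 1, 2, 3]

-3652 = -9·421 + 137
421 = 3·137 + 10
137 = 13·10 + 7
10 = 1·7 + 3
7 = 2·3 + 1
3 = 3·1 + 0  (stop)
So -3652/421 = [-9; 3, 13, 1, 2, 3].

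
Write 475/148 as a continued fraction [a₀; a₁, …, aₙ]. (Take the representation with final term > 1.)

[3; 4, 1, 3, 2, 3]

475 = 3×148 + 31
148 = 4×31 + 24
31 = 1×24 + 7
24 = 3×7 + 3
7 = 2×3 + 1
3 = 3×1 + 0  (stop)
So 475/148 = [3; 4, 1, 3, 2, 3].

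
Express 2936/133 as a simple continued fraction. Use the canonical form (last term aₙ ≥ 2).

[22; 13, 3, 3]

2936 = 22×133 + 10
133 = 13×10 + 3
10 = 3×3 + 1
3 = 3×1 + 0  (stop)
So 2936/133 = [22; 13, 3, 3].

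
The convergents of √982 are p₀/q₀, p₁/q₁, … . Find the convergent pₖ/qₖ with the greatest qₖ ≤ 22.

√982 = [31; 2, 1, 30, 1, 2, 62, …] (period length 6).
Convergents:
  p_0/q_0 = 31/1
  p_1/q_1 = 63/2
  p_2/q_2 = 94/3
  p_3/q_3 = 2883/92
q_2 = 3 ≤ 22 < 92 = q_3, so the answer is 94/3.

94/3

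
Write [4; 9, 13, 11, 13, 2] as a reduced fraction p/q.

146014/35525

Fold from the inside: start with 2/1.
  13 + 1/2 = 27/2
  11 + 2/27 = 299/27
  13 + 27/299 = 3914/299
  9 + 299/3914 = 35525/3914
  4 + 3914/35525 = 146014/35525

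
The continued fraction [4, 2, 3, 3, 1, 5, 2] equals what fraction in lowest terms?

1667/376

Fold from the inside: start with 2/1.
  5 + 1/2 = 11/2
  1 + 2/11 = 13/11
  3 + 11/13 = 50/13
  3 + 13/50 = 163/50
  2 + 50/163 = 376/163
  4 + 163/376 = 1667/376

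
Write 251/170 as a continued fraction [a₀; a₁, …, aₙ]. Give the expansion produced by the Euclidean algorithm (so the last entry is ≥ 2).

251 = 1*170 + 81
170 = 2*81 + 8
81 = 10*8 + 1
8 = 8*1 + 0  (stop)
So 251/170 = [1; 2, 10, 8].

[1; 2, 10, 8]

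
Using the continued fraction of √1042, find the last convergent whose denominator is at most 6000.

√1042 = [32; 3, 1, 1, 3, 64, …] (period length 5).
Convergents:
  p_0/q_0 = 32/1
  p_1/q_1 = 97/3
  p_2/q_2 = 129/4
  p_3/q_3 = 226/7
  p_4/q_4 = 807/25
  p_5/q_5 = 51874/1607
  p_6/q_6 = 156429/4846
  p_7/q_7 = 208303/6453
q_6 = 4846 ≤ 6000 < 6453 = q_7, so the answer is 156429/4846.

156429/4846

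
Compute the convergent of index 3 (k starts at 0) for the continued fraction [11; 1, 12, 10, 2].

1562/131

Using pₖ = aₖpₖ₋₁ + pₖ₋₂, qₖ = aₖqₖ₋₁ + qₖ₋₂ (with p₋₁=1, p₋₂=0, q₋₁=0, q₋₂=1):
  k=0: a=11, p=11, q=1
  k=1: a=1, p=12, q=1
  k=2: a=12, p=155, q=13
  k=3: a=10, p=1562, q=131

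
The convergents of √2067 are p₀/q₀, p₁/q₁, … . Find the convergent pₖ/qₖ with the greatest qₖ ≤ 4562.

115161/2533

√2067 = [45; 2, 6, 2, 90, …] (period length 4).
Convergents:
  p_0/q_0 = 45/1
  p_1/q_1 = 91/2
  p_2/q_2 = 591/13
  p_3/q_3 = 1273/28
  p_4/q_4 = 115161/2533
  p_5/q_5 = 231595/5094
q_4 = 2533 ≤ 4562 < 5094 = q_5, so the answer is 115161/2533.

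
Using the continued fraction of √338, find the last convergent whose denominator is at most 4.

55/3

√338 = [18; 2, 1, 1, 2, 36, …] (period length 5).
Convergents:
  p_0/q_0 = 18/1
  p_1/q_1 = 37/2
  p_2/q_2 = 55/3
  p_3/q_3 = 92/5
q_2 = 3 ≤ 4 < 5 = q_3, so the answer is 55/3.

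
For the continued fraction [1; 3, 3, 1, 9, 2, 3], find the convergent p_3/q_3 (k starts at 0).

17/13

Using pₖ = aₖpₖ₋₁ + pₖ₋₂, qₖ = aₖqₖ₋₁ + qₖ₋₂ (with p₋₁=1, p₋₂=0, q₋₁=0, q₋₂=1):
  k=0: a=1, p=1, q=1
  k=1: a=3, p=4, q=3
  k=2: a=3, p=13, q=10
  k=3: a=1, p=17, q=13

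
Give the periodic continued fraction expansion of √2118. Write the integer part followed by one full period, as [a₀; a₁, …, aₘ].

a₀ = ⌊√2118⌋ = 46.
With m₀=0, d₀=1 and mₖ₊₁ = dₖaₖ − mₖ, dₖ₊₁ = (n − mₖ₊₁²)/dₖ, aₖ₊₁ = ⌊(a₀+mₖ₊₁)/dₖ₊₁⌋:
  k=1: m=46, d=2, a=46
  k=2: m=46, d=1, a=92
d=1 and a=2a₀=92 at k=2, so the next step gives (m, d) = (46, 2) again — its k=1 value — and the period has length 2.

[46; 46, 92]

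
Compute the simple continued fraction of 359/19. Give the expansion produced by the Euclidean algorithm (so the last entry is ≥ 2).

359 = 18·19 + 17
19 = 1·17 + 2
17 = 8·2 + 1
2 = 2·1 + 0  (stop)
So 359/19 = [18; 1, 8, 2].

[18; 1, 8, 2]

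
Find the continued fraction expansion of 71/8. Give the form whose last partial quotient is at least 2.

71 = 8×8 + 7
8 = 1×7 + 1
7 = 7×1 + 0  (stop)
So 71/8 = [8; 1, 7].

[8; 1, 7]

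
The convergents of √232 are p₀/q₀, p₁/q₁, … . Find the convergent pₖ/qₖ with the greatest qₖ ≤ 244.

√232 = [15; 4, 3, 7, 3, 4, 30, …] (period length 6).
Convergents:
  p_0/q_0 = 15/1
  p_1/q_1 = 61/4
  p_2/q_2 = 198/13
  p_3/q_3 = 1447/95
  p_4/q_4 = 4539/298
q_3 = 95 ≤ 244 < 298 = q_4, so the answer is 1447/95.

1447/95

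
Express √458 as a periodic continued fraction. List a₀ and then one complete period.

a₀ = ⌊√458⌋ = 21.
With m₀=0, d₀=1 and mₖ₊₁ = dₖaₖ − mₖ, dₖ₊₁ = (n − mₖ₊₁²)/dₖ, aₖ₊₁ = ⌊(a₀+mₖ₊₁)/dₖ₊₁⌋:
  k=1: m=21, d=17, a=2
  k=2: m=13, d=17, a=2
  k=3: m=21, d=1, a=42
d=1 and a=2a₀=42 at k=3, so the next step gives (m, d) = (21, 17) again — its k=1 value — and the period has length 3.

[21; 2, 2, 42]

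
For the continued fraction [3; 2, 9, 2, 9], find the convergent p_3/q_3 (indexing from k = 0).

139/40

Using pₖ = aₖpₖ₋₁ + pₖ₋₂, qₖ = aₖqₖ₋₁ + qₖ₋₂ (with p₋₁=1, p₋₂=0, q₋₁=0, q₋₂=1):
  k=0: a=3, p=3, q=1
  k=1: a=2, p=7, q=2
  k=2: a=9, p=66, q=19
  k=3: a=2, p=139, q=40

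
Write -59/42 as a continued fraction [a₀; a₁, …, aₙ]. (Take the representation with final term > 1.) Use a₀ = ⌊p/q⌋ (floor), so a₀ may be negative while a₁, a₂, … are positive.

-59 = -2×42 + 25
42 = 1×25 + 17
25 = 1×17 + 8
17 = 2×8 + 1
8 = 8×1 + 0  (stop)
So -59/42 = [-2; 1, 1, 2, 8].

[-2; 1, 1, 2, 8]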